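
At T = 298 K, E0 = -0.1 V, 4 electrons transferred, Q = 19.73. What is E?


E = E0 - (RT/nF) * ln(Q)
E = -0.1 - (8.314 * 298 / (4 * 96485)) * ln(19.73)
E = -0.1191 V

-0.1191 V


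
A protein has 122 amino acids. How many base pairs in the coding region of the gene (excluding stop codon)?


Each amino acid = 1 codon = 3 bp
bp = 122 * 3 = 366 bp

366 bp


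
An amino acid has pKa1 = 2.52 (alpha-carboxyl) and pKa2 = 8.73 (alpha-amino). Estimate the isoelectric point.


pI = (pKa1 + pKa2) / 2
pI = (2.52 + 8.73) / 2
pI = 5.625

5.625


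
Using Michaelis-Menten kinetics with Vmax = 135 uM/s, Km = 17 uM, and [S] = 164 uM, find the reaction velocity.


v = Vmax * [S] / (Km + [S])
v = 135 * 164 / (17 + 164)
v = 122.3204 uM/s

122.3204 uM/s


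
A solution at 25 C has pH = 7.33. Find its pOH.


pOH = 14 - pH
pOH = 14 - 7.33
pOH = 6.67

6.67


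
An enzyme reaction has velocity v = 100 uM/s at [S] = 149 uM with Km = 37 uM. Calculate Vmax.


Vmax = v * (Km + [S]) / [S]
Vmax = 100 * (37 + 149) / 149
Vmax = 124.8322 uM/s

124.8322 uM/s


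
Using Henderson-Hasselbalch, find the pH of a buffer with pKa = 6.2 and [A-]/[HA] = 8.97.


pH = pKa + log10([A-]/[HA])
pH = 6.2 + log10(8.97)
pH = 7.1528

7.1528


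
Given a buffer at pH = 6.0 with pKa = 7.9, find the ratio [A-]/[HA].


[A-]/[HA] = 10^(pH - pKa)
= 10^(6.0 - 7.9)
= 0.0126

0.0126


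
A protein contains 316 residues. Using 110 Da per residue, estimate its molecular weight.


MW = n_residues * 110 Da
MW = 316 * 110
MW = 34760 Da

34760 Da


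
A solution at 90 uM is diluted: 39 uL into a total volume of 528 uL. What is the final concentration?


C2 = C1 * V1 / V2
C2 = 90 * 39 / 528
C2 = 6.6477 uM

6.6477 uM


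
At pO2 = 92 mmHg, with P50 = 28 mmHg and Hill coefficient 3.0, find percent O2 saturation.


Y = pO2^n / (P50^n + pO2^n)
Y = 92^3.0 / (28^3.0 + 92^3.0)
Y = 97.26%

97.26%


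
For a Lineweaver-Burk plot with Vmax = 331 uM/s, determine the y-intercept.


y-intercept = 1/Vmax
= 1/331
= 0.003 s/uM

0.003 s/uM


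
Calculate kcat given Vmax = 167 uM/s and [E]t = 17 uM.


kcat = Vmax / [E]t
kcat = 167 / 17
kcat = 9.8235 s^-1

9.8235 s^-1


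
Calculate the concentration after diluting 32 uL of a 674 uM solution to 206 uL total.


C2 = C1 * V1 / V2
C2 = 674 * 32 / 206
C2 = 104.699 uM

104.699 uM


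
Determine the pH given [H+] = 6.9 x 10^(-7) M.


pH = -log10([H+])
pH = -log10(6.9 x 10^(-7))
pH = 6.1612

6.1612


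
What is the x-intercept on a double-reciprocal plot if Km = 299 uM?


x-intercept = -1/Km
= -1/299
= -0.0033 1/uM

-0.0033 1/uM


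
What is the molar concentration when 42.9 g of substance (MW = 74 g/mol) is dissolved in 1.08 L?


C = (mass / MW) / volume
C = (42.9 / 74) / 1.08
C = 0.5368 M

0.5368 M


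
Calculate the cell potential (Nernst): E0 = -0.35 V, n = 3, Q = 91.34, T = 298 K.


E = E0 - (RT/nF) * ln(Q)
E = -0.35 - (8.314 * 298 / (3 * 96485)) * ln(91.34)
E = -0.3886 V

-0.3886 V


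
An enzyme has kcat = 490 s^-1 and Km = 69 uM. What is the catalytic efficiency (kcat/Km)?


Catalytic efficiency = kcat / Km
= 490 / 69
= 7.1014 uM^-1*s^-1

7.1014 uM^-1*s^-1


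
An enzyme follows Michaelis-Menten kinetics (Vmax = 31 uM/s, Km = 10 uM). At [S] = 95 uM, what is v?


v = Vmax * [S] / (Km + [S])
v = 31 * 95 / (10 + 95)
v = 28.0476 uM/s

28.0476 uM/s


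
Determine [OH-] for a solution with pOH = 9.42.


[OH-] = 10^(-pOH)
[OH-] = 10^(-9.42)
[OH-] = 3.802e-10 M

3.802e-10 M


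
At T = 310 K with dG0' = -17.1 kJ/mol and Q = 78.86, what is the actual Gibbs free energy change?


dG = dG0' + RT * ln(Q) / 1000
dG = -17.1 + 8.314 * 310 * ln(78.86) / 1000
dG = -5.843 kJ/mol

-5.843 kJ/mol


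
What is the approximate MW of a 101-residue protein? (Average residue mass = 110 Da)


MW = n_residues * 110 Da
MW = 101 * 110
MW = 11110 Da

11110 Da


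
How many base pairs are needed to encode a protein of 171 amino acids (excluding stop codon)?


Each amino acid = 1 codon = 3 bp
bp = 171 * 3 = 513 bp

513 bp


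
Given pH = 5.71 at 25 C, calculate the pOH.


pOH = 14 - pH
pOH = 14 - 5.71
pOH = 8.29

8.29


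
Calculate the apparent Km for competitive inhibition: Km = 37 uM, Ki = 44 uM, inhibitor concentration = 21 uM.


Km_app = Km * (1 + [I]/Ki)
Km_app = 37 * (1 + 21/44)
Km_app = 54.6591 uM

54.6591 uM


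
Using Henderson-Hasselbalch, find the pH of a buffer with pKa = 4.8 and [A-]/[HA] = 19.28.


pH = pKa + log10([A-]/[HA])
pH = 4.8 + log10(19.28)
pH = 6.0851

6.0851


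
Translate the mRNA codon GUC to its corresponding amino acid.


Standard genetic code lookup.
Codon GUC -> Val

Val


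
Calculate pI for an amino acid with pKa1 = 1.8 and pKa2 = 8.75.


pI = (pKa1 + pKa2) / 2
pI = (1.8 + 8.75) / 2
pI = 5.275

5.275


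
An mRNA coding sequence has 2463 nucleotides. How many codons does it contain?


codons = nucleotides / 3
codons = 2463 / 3 = 821

821


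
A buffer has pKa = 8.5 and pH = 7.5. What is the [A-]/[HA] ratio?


[A-]/[HA] = 10^(pH - pKa)
= 10^(7.5 - 8.5)
= 0.1

0.1


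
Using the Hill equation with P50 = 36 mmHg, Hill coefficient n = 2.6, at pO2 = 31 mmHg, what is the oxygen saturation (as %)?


Y = pO2^n / (P50^n + pO2^n)
Y = 31^2.6 / (36^2.6 + 31^2.6)
Y = 40.4%

40.4%


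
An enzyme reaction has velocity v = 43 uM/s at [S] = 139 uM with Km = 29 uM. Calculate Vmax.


Vmax = v * (Km + [S]) / [S]
Vmax = 43 * (29 + 139) / 139
Vmax = 51.9712 uM/s

51.9712 uM/s


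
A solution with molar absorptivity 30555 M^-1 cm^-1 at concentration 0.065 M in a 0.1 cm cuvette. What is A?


A = epsilon * c * l
A = 30555 * 0.065 * 0.1
A = 198.6075

198.6075


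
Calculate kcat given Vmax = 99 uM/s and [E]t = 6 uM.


kcat = Vmax / [E]t
kcat = 99 / 6
kcat = 16.5 s^-1

16.5 s^-1


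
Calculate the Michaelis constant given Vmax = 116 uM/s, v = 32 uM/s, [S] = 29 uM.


Km = [S] * (Vmax - v) / v
Km = 29 * (116 - 32) / 32
Km = 76.125 uM

76.125 uM


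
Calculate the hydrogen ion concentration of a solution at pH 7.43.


[H+] = 10^(-pH)
[H+] = 10^(-7.43)
[H+] = 3.715e-08 M

3.715e-08 M


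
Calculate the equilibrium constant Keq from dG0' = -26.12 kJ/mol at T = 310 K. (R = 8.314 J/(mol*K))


Keq = exp(-dG0 * 1000 / (R * T))
Keq = exp(-(-26.12) * 1000 / (8.314 * 310))
Keq = 25196.9878

25196.9878


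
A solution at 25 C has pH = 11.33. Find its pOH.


pOH = 14 - pH
pOH = 14 - 11.33
pOH = 2.67

2.67


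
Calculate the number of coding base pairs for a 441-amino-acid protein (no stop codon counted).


Each amino acid = 1 codon = 3 bp
bp = 441 * 3 = 1323 bp

1323 bp


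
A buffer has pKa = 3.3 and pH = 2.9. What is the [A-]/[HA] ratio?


[A-]/[HA] = 10^(pH - pKa)
= 10^(2.9 - 3.3)
= 0.3981

0.3981


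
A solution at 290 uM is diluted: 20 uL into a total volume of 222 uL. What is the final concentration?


C2 = C1 * V1 / V2
C2 = 290 * 20 / 222
C2 = 26.1261 uM

26.1261 uM


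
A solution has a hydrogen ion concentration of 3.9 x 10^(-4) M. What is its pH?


pH = -log10([H+])
pH = -log10(3.9 x 10^(-4))
pH = 3.4089

3.4089


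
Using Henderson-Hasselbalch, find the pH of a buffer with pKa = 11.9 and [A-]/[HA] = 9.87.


pH = pKa + log10([A-]/[HA])
pH = 11.9 + log10(9.87)
pH = 12.8943

12.8943


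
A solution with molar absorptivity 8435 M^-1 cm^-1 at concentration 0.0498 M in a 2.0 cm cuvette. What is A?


A = epsilon * c * l
A = 8435 * 0.0498 * 2.0
A = 840.126

840.126


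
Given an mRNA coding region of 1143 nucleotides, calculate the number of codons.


codons = nucleotides / 3
codons = 1143 / 3 = 381

381


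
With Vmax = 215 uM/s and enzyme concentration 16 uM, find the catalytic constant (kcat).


kcat = Vmax / [E]t
kcat = 215 / 16
kcat = 13.4375 s^-1

13.4375 s^-1


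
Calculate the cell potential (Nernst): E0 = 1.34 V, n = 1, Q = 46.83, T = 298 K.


E = E0 - (RT/nF) * ln(Q)
E = 1.34 - (8.314 * 298 / (1 * 96485)) * ln(46.83)
E = 1.2412 V

1.2412 V


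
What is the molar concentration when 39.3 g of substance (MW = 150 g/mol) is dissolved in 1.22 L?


C = (mass / MW) / volume
C = (39.3 / 150) / 1.22
C = 0.2148 M

0.2148 M


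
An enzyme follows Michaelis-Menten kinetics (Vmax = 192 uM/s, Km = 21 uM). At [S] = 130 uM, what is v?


v = Vmax * [S] / (Km + [S])
v = 192 * 130 / (21 + 130)
v = 165.298 uM/s

165.298 uM/s


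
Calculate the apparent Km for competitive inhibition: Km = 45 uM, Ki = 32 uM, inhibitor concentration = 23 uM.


Km_app = Km * (1 + [I]/Ki)
Km_app = 45 * (1 + 23/32)
Km_app = 77.3438 uM

77.3438 uM


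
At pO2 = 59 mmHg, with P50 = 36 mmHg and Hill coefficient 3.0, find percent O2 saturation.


Y = pO2^n / (P50^n + pO2^n)
Y = 59^3.0 / (36^3.0 + 59^3.0)
Y = 81.49%

81.49%


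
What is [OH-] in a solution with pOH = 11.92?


[OH-] = 10^(-pOH)
[OH-] = 10^(-11.92)
[OH-] = 1.202e-12 M

1.202e-12 M


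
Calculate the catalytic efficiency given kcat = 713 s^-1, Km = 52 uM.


Catalytic efficiency = kcat / Km
= 713 / 52
= 13.7115 uM^-1*s^-1

13.7115 uM^-1*s^-1


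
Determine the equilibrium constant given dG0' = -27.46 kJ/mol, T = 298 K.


Keq = exp(-dG0 * 1000 / (R * T))
Keq = exp(-(-27.46) * 1000 / (8.314 * 298))
Keq = 65083.8477

65083.8477


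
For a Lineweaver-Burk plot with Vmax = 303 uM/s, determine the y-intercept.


y-intercept = 1/Vmax
= 1/303
= 0.0033 s/uM

0.0033 s/uM


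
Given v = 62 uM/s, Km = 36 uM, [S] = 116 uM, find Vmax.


Vmax = v * (Km + [S]) / [S]
Vmax = 62 * (36 + 116) / 116
Vmax = 81.2414 uM/s

81.2414 uM/s


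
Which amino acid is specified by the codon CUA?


Standard genetic code lookup.
Codon CUA -> Leu

Leu


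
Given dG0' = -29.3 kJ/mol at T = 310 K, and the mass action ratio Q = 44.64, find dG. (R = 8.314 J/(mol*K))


dG = dG0' + RT * ln(Q) / 1000
dG = -29.3 + 8.314 * 310 * ln(44.64) / 1000
dG = -19.5096 kJ/mol

-19.5096 kJ/mol


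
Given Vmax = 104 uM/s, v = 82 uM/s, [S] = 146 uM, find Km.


Km = [S] * (Vmax - v) / v
Km = 146 * (104 - 82) / 82
Km = 39.1707 uM

39.1707 uM


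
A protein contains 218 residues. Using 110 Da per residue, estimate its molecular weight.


MW = n_residues * 110 Da
MW = 218 * 110
MW = 23980 Da

23980 Da


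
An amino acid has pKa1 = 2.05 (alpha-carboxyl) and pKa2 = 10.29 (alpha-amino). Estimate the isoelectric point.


pI = (pKa1 + pKa2) / 2
pI = (2.05 + 10.29) / 2
pI = 6.17

6.17


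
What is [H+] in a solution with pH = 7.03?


[H+] = 10^(-pH)
[H+] = 10^(-7.03)
[H+] = 9.333e-08 M

9.333e-08 M


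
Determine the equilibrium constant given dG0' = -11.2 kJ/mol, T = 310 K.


Keq = exp(-dG0 * 1000 / (R * T))
Keq = exp(-(-11.2) * 1000 / (8.314 * 310))
Keq = 77.1357

77.1357


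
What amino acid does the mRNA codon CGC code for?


Standard genetic code lookup.
Codon CGC -> Arg

Arg


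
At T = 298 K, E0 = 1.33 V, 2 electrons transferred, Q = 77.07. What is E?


E = E0 - (RT/nF) * ln(Q)
E = 1.33 - (8.314 * 298 / (2 * 96485)) * ln(77.07)
E = 1.2742 V

1.2742 V


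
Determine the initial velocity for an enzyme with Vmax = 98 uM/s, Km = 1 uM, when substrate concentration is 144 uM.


v = Vmax * [S] / (Km + [S])
v = 98 * 144 / (1 + 144)
v = 97.3241 uM/s

97.3241 uM/s


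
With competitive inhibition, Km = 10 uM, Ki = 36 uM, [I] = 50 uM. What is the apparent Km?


Km_app = Km * (1 + [I]/Ki)
Km_app = 10 * (1 + 50/36)
Km_app = 23.8889 uM

23.8889 uM


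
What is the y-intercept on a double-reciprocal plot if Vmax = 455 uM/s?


y-intercept = 1/Vmax
= 1/455
= 0.0022 s/uM

0.0022 s/uM


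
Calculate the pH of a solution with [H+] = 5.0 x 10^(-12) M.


pH = -log10([H+])
pH = -log10(5.0 x 10^(-12))
pH = 11.301

11.301


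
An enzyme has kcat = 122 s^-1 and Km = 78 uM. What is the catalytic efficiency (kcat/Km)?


Catalytic efficiency = kcat / Km
= 122 / 78
= 1.5641 uM^-1*s^-1

1.5641 uM^-1*s^-1


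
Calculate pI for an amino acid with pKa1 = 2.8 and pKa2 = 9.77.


pI = (pKa1 + pKa2) / 2
pI = (2.8 + 9.77) / 2
pI = 6.285

6.285


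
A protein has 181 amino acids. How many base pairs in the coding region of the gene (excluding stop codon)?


Each amino acid = 1 codon = 3 bp
bp = 181 * 3 = 543 bp

543 bp


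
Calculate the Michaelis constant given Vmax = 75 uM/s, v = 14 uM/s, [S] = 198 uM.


Km = [S] * (Vmax - v) / v
Km = 198 * (75 - 14) / 14
Km = 862.7143 uM

862.7143 uM


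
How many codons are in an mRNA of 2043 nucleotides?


codons = nucleotides / 3
codons = 2043 / 3 = 681

681


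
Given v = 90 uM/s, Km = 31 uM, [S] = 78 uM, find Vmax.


Vmax = v * (Km + [S]) / [S]
Vmax = 90 * (31 + 78) / 78
Vmax = 125.7692 uM/s

125.7692 uM/s


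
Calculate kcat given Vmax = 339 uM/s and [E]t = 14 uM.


kcat = Vmax / [E]t
kcat = 339 / 14
kcat = 24.2143 s^-1

24.2143 s^-1


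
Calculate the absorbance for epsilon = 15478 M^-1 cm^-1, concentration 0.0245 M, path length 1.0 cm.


A = epsilon * c * l
A = 15478 * 0.0245 * 1.0
A = 379.211

379.211


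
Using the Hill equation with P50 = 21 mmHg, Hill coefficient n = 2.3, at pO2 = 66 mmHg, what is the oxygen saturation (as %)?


Y = pO2^n / (P50^n + pO2^n)
Y = 66^2.3 / (21^2.3 + 66^2.3)
Y = 93.3%

93.3%


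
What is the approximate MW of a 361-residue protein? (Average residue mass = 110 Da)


MW = n_residues * 110 Da
MW = 361 * 110
MW = 39710 Da

39710 Da


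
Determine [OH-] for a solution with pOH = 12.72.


[OH-] = 10^(-pOH)
[OH-] = 10^(-12.72)
[OH-] = 1.905e-13 M

1.905e-13 M


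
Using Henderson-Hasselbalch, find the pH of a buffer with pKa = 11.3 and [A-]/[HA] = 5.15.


pH = pKa + log10([A-]/[HA])
pH = 11.3 + log10(5.15)
pH = 12.0118

12.0118


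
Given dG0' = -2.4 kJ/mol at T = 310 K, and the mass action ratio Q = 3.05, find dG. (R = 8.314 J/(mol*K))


dG = dG0' + RT * ln(Q) / 1000
dG = -2.4 + 8.314 * 310 * ln(3.05) / 1000
dG = 0.4741 kJ/mol

0.4741 kJ/mol


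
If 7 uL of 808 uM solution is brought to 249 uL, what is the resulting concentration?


C2 = C1 * V1 / V2
C2 = 808 * 7 / 249
C2 = 22.7149 uM

22.7149 uM


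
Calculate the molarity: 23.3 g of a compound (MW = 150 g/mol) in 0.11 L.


C = (mass / MW) / volume
C = (23.3 / 150) / 0.11
C = 1.4121 M

1.4121 M


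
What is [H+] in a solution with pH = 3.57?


[H+] = 10^(-pH)
[H+] = 10^(-3.57)
[H+] = 2.692e-04 M

2.692e-04 M


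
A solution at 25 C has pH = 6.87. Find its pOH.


pOH = 14 - pH
pOH = 14 - 6.87
pOH = 7.13

7.13


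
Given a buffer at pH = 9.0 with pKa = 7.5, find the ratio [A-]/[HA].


[A-]/[HA] = 10^(pH - pKa)
= 10^(9.0 - 7.5)
= 31.6228

31.6228


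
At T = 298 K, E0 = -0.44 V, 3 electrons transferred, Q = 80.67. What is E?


E = E0 - (RT/nF) * ln(Q)
E = -0.44 - (8.314 * 298 / (3 * 96485)) * ln(80.67)
E = -0.4776 V

-0.4776 V


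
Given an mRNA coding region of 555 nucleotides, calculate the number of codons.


codons = nucleotides / 3
codons = 555 / 3 = 185

185


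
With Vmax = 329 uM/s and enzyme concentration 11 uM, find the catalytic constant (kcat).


kcat = Vmax / [E]t
kcat = 329 / 11
kcat = 29.9091 s^-1

29.9091 s^-1


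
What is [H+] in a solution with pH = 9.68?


[H+] = 10^(-pH)
[H+] = 10^(-9.68)
[H+] = 2.089e-10 M

2.089e-10 M


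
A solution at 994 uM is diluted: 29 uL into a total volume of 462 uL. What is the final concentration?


C2 = C1 * V1 / V2
C2 = 994 * 29 / 462
C2 = 62.3939 uM

62.3939 uM


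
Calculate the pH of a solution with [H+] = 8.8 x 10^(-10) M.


pH = -log10([H+])
pH = -log10(8.8 x 10^(-10))
pH = 9.0555

9.0555


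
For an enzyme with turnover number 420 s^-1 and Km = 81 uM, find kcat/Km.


Catalytic efficiency = kcat / Km
= 420 / 81
= 5.1852 uM^-1*s^-1

5.1852 uM^-1*s^-1


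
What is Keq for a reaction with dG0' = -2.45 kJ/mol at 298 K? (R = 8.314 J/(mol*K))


Keq = exp(-dG0 * 1000 / (R * T))
Keq = exp(-(-2.45) * 1000 / (8.314 * 298))
Keq = 2.6882

2.6882


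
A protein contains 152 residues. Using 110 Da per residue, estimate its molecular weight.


MW = n_residues * 110 Da
MW = 152 * 110
MW = 16720 Da

16720 Da


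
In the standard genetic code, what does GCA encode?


Standard genetic code lookup.
Codon GCA -> Ala

Ala


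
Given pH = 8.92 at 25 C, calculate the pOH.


pOH = 14 - pH
pOH = 14 - 8.92
pOH = 5.08

5.08


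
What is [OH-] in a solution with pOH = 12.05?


[OH-] = 10^(-pOH)
[OH-] = 10^(-12.05)
[OH-] = 8.913e-13 M

8.913e-13 M


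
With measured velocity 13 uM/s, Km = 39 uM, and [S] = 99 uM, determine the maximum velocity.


Vmax = v * (Km + [S]) / [S]
Vmax = 13 * (39 + 99) / 99
Vmax = 18.1212 uM/s

18.1212 uM/s


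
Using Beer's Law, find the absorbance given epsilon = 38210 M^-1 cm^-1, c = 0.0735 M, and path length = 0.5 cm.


A = epsilon * c * l
A = 38210 * 0.0735 * 0.5
A = 1404.2175

1404.2175


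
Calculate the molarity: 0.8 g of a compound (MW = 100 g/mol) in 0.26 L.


C = (mass / MW) / volume
C = (0.8 / 100) / 0.26
C = 0.0308 M

0.0308 M


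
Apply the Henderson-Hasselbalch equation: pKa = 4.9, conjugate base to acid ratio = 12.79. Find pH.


pH = pKa + log10([A-]/[HA])
pH = 4.9 + log10(12.79)
pH = 6.0069

6.0069


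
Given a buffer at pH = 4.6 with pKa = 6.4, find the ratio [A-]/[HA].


[A-]/[HA] = 10^(pH - pKa)
= 10^(4.6 - 6.4)
= 0.0158

0.0158


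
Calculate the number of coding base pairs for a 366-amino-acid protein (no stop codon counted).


Each amino acid = 1 codon = 3 bp
bp = 366 * 3 = 1098 bp

1098 bp


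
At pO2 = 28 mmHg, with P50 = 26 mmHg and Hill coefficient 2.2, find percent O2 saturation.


Y = pO2^n / (P50^n + pO2^n)
Y = 28^2.2 / (26^2.2 + 28^2.2)
Y = 54.07%

54.07%


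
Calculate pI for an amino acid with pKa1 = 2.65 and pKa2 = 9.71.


pI = (pKa1 + pKa2) / 2
pI = (2.65 + 9.71) / 2
pI = 6.18

6.18


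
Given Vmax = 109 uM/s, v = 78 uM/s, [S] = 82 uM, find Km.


Km = [S] * (Vmax - v) / v
Km = 82 * (109 - 78) / 78
Km = 32.5897 uM

32.5897 uM


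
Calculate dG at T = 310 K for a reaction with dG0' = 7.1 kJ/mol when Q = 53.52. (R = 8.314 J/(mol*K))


dG = dG0' + RT * ln(Q) / 1000
dG = 7.1 + 8.314 * 310 * ln(53.52) / 1000
dG = 17.358 kJ/mol

17.358 kJ/mol


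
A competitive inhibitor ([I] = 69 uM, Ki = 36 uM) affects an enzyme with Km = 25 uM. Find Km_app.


Km_app = Km * (1 + [I]/Ki)
Km_app = 25 * (1 + 69/36)
Km_app = 72.9167 uM

72.9167 uM


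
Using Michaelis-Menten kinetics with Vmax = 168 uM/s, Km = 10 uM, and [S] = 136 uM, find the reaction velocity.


v = Vmax * [S] / (Km + [S])
v = 168 * 136 / (10 + 136)
v = 156.4932 uM/s

156.4932 uM/s


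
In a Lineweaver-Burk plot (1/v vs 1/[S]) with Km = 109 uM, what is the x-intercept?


x-intercept = -1/Km
= -1/109
= -0.0092 1/uM

-0.0092 1/uM


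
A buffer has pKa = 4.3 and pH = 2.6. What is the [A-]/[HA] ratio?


[A-]/[HA] = 10^(pH - pKa)
= 10^(2.6 - 4.3)
= 0.02

0.02


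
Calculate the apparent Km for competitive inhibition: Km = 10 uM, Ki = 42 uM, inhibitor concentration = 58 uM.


Km_app = Km * (1 + [I]/Ki)
Km_app = 10 * (1 + 58/42)
Km_app = 23.8095 uM

23.8095 uM


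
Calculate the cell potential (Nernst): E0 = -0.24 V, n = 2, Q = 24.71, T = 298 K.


E = E0 - (RT/nF) * ln(Q)
E = -0.24 - (8.314 * 298 / (2 * 96485)) * ln(24.71)
E = -0.2812 V

-0.2812 V


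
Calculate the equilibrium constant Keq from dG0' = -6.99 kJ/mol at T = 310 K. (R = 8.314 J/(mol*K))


Keq = exp(-dG0 * 1000 / (R * T))
Keq = exp(-(-6.99) * 1000 / (8.314 * 310))
Keq = 15.0608

15.0608


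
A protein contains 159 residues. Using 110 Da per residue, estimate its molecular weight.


MW = n_residues * 110 Da
MW = 159 * 110
MW = 17490 Da

17490 Da


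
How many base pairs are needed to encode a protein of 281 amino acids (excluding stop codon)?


Each amino acid = 1 codon = 3 bp
bp = 281 * 3 = 843 bp

843 bp


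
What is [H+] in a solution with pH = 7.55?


[H+] = 10^(-pH)
[H+] = 10^(-7.55)
[H+] = 2.818e-08 M

2.818e-08 M


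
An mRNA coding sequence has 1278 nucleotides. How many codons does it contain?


codons = nucleotides / 3
codons = 1278 / 3 = 426

426


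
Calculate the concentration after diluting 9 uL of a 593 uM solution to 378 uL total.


C2 = C1 * V1 / V2
C2 = 593 * 9 / 378
C2 = 14.119 uM

14.119 uM


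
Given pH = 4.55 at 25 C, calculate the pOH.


pOH = 14 - pH
pOH = 14 - 4.55
pOH = 9.45

9.45


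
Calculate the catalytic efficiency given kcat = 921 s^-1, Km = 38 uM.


Catalytic efficiency = kcat / Km
= 921 / 38
= 24.2368 uM^-1*s^-1

24.2368 uM^-1*s^-1


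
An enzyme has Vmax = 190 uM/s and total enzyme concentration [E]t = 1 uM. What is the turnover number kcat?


kcat = Vmax / [E]t
kcat = 190 / 1
kcat = 190.0 s^-1

190.0 s^-1


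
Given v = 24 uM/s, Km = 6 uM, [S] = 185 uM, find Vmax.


Vmax = v * (Km + [S]) / [S]
Vmax = 24 * (6 + 185) / 185
Vmax = 24.7784 uM/s

24.7784 uM/s


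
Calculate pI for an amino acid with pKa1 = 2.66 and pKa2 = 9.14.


pI = (pKa1 + pKa2) / 2
pI = (2.66 + 9.14) / 2
pI = 5.9

5.9


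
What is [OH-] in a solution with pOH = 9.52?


[OH-] = 10^(-pOH)
[OH-] = 10^(-9.52)
[OH-] = 3.020e-10 M

3.020e-10 M


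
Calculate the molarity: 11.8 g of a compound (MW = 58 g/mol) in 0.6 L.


C = (mass / MW) / volume
C = (11.8 / 58) / 0.6
C = 0.3391 M

0.3391 M


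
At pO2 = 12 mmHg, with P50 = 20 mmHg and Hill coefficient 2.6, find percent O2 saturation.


Y = pO2^n / (P50^n + pO2^n)
Y = 12^2.6 / (20^2.6 + 12^2.6)
Y = 20.95%

20.95%


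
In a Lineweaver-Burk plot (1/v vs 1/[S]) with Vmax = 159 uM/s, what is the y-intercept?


y-intercept = 1/Vmax
= 1/159
= 0.0063 s/uM

0.0063 s/uM


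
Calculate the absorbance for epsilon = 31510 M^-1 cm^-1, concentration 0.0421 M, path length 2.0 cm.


A = epsilon * c * l
A = 31510 * 0.0421 * 2.0
A = 2653.142

2653.142


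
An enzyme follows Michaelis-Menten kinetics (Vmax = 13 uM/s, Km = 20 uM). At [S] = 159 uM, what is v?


v = Vmax * [S] / (Km + [S])
v = 13 * 159 / (20 + 159)
v = 11.5475 uM/s

11.5475 uM/s


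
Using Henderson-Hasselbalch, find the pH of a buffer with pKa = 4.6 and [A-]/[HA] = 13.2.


pH = pKa + log10([A-]/[HA])
pH = 4.6 + log10(13.2)
pH = 5.7206

5.7206


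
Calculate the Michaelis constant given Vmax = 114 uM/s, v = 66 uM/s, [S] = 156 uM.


Km = [S] * (Vmax - v) / v
Km = 156 * (114 - 66) / 66
Km = 113.4545 uM

113.4545 uM


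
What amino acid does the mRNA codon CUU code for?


Standard genetic code lookup.
Codon CUU -> Leu

Leu


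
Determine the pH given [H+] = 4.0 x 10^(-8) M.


pH = -log10([H+])
pH = -log10(4.0 x 10^(-8))
pH = 7.3979

7.3979


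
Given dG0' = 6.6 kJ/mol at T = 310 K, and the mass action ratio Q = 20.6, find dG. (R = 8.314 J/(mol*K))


dG = dG0' + RT * ln(Q) / 1000
dG = 6.6 + 8.314 * 310 * ln(20.6) / 1000
dG = 14.3972 kJ/mol

14.3972 kJ/mol


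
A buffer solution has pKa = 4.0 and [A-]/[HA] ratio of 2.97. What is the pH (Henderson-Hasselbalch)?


pH = pKa + log10([A-]/[HA])
pH = 4.0 + log10(2.97)
pH = 4.4728

4.4728


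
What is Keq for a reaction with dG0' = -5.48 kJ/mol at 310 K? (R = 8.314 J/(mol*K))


Keq = exp(-dG0 * 1000 / (R * T))
Keq = exp(-(-5.48) * 1000 / (8.314 * 310))
Keq = 8.3831

8.3831


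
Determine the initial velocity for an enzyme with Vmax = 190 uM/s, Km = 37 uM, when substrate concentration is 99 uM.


v = Vmax * [S] / (Km + [S])
v = 190 * 99 / (37 + 99)
v = 138.3088 uM/s

138.3088 uM/s


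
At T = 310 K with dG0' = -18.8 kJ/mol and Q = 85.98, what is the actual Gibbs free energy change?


dG = dG0' + RT * ln(Q) / 1000
dG = -18.8 + 8.314 * 310 * ln(85.98) / 1000
dG = -7.3202 kJ/mol

-7.3202 kJ/mol


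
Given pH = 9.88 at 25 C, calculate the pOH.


pOH = 14 - pH
pOH = 14 - 9.88
pOH = 4.12

4.12


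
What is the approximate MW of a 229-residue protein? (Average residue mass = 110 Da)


MW = n_residues * 110 Da
MW = 229 * 110
MW = 25190 Da

25190 Da


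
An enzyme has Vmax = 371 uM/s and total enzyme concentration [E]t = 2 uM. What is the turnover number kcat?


kcat = Vmax / [E]t
kcat = 371 / 2
kcat = 185.5 s^-1

185.5 s^-1


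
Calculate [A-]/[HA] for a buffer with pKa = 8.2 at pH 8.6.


[A-]/[HA] = 10^(pH - pKa)
= 10^(8.6 - 8.2)
= 2.5119

2.5119


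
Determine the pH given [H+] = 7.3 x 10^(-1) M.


pH = -log10([H+])
pH = -log10(7.3 x 10^(-1))
pH = 0.1367

0.1367


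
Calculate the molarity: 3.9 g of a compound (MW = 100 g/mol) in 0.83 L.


C = (mass / MW) / volume
C = (3.9 / 100) / 0.83
C = 0.047 M

0.047 M


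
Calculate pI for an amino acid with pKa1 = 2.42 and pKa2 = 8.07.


pI = (pKa1 + pKa2) / 2
pI = (2.42 + 8.07) / 2
pI = 5.245

5.245


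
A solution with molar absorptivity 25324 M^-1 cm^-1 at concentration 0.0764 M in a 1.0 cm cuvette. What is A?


A = epsilon * c * l
A = 25324 * 0.0764 * 1.0
A = 1934.7536

1934.7536


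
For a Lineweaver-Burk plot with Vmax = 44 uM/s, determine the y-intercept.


y-intercept = 1/Vmax
= 1/44
= 0.0227 s/uM

0.0227 s/uM


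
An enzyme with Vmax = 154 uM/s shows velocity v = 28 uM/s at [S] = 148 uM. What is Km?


Km = [S] * (Vmax - v) / v
Km = 148 * (154 - 28) / 28
Km = 666.0 uM

666.0 uM


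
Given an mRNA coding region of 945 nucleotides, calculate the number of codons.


codons = nucleotides / 3
codons = 945 / 3 = 315

315


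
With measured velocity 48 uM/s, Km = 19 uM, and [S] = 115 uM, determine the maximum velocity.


Vmax = v * (Km + [S]) / [S]
Vmax = 48 * (19 + 115) / 115
Vmax = 55.9304 uM/s

55.9304 uM/s


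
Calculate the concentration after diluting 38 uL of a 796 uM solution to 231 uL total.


C2 = C1 * V1 / V2
C2 = 796 * 38 / 231
C2 = 130.9437 uM

130.9437 uM


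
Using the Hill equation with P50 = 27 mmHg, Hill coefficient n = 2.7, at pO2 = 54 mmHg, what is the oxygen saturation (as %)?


Y = pO2^n / (P50^n + pO2^n)
Y = 54^2.7 / (27^2.7 + 54^2.7)
Y = 86.66%

86.66%


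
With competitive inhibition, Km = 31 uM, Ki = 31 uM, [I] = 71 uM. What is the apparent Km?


Km_app = Km * (1 + [I]/Ki)
Km_app = 31 * (1 + 71/31)
Km_app = 102.0 uM

102.0 uM


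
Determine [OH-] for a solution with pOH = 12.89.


[OH-] = 10^(-pOH)
[OH-] = 10^(-12.89)
[OH-] = 1.288e-13 M

1.288e-13 M


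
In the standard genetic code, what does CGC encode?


Standard genetic code lookup.
Codon CGC -> Arg

Arg


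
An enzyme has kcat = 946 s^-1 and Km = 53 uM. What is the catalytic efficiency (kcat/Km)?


Catalytic efficiency = kcat / Km
= 946 / 53
= 17.8491 uM^-1*s^-1

17.8491 uM^-1*s^-1


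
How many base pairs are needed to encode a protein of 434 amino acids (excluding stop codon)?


Each amino acid = 1 codon = 3 bp
bp = 434 * 3 = 1302 bp

1302 bp


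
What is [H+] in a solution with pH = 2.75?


[H+] = 10^(-pH)
[H+] = 10^(-2.75)
[H+] = 0.0018 M

0.0018 M


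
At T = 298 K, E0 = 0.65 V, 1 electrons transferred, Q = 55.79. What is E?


E = E0 - (RT/nF) * ln(Q)
E = 0.65 - (8.314 * 298 / (1 * 96485)) * ln(55.79)
E = 0.5467 V

0.5467 V


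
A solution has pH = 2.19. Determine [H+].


[H+] = 10^(-pH)
[H+] = 10^(-2.19)
[H+] = 0.0065 M

0.0065 M


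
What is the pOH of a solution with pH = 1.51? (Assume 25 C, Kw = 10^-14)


pOH = 14 - pH
pOH = 14 - 1.51
pOH = 12.49

12.49


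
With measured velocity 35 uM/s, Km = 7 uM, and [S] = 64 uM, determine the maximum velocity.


Vmax = v * (Km + [S]) / [S]
Vmax = 35 * (7 + 64) / 64
Vmax = 38.8281 uM/s

38.8281 uM/s


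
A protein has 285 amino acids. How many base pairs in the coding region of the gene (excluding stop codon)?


Each amino acid = 1 codon = 3 bp
bp = 285 * 3 = 855 bp

855 bp


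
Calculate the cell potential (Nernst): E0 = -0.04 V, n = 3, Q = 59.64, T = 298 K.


E = E0 - (RT/nF) * ln(Q)
E = -0.04 - (8.314 * 298 / (3 * 96485)) * ln(59.64)
E = -0.075 V

-0.075 V


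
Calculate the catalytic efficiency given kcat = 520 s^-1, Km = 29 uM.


Catalytic efficiency = kcat / Km
= 520 / 29
= 17.931 uM^-1*s^-1

17.931 uM^-1*s^-1


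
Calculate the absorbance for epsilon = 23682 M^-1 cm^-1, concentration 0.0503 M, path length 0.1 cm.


A = epsilon * c * l
A = 23682 * 0.0503 * 0.1
A = 119.1205

119.1205


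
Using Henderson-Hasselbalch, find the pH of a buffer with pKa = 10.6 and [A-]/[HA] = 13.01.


pH = pKa + log10([A-]/[HA])
pH = 10.6 + log10(13.01)
pH = 11.7143

11.7143


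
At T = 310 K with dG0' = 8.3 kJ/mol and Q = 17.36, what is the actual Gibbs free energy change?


dG = dG0' + RT * ln(Q) / 1000
dG = 8.3 + 8.314 * 310 * ln(17.36) / 1000
dG = 15.6562 kJ/mol

15.6562 kJ/mol


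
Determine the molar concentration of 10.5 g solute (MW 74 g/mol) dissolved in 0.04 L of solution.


C = (mass / MW) / volume
C = (10.5 / 74) / 0.04
C = 3.5473 M

3.5473 M


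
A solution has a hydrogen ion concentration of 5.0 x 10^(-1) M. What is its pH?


pH = -log10([H+])
pH = -log10(5.0 x 10^(-1))
pH = 0.301

0.301


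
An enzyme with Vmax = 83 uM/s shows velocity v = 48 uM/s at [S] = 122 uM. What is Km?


Km = [S] * (Vmax - v) / v
Km = 122 * (83 - 48) / 48
Km = 88.9583 uM

88.9583 uM


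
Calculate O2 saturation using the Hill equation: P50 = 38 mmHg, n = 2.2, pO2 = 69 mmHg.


Y = pO2^n / (P50^n + pO2^n)
Y = 69^2.2 / (38^2.2 + 69^2.2)
Y = 78.79%

78.79%


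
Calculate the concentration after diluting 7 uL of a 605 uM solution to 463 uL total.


C2 = C1 * V1 / V2
C2 = 605 * 7 / 463
C2 = 9.1469 uM

9.1469 uM


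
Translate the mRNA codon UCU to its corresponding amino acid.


Standard genetic code lookup.
Codon UCU -> Ser

Ser


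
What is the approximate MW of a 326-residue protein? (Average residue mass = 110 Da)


MW = n_residues * 110 Da
MW = 326 * 110
MW = 35860 Da

35860 Da


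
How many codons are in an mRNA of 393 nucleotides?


codons = nucleotides / 3
codons = 393 / 3 = 131

131


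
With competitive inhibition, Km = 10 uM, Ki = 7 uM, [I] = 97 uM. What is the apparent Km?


Km_app = Km * (1 + [I]/Ki)
Km_app = 10 * (1 + 97/7)
Km_app = 148.5714 uM

148.5714 uM


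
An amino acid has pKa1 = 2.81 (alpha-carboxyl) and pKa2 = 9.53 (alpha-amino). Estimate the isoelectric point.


pI = (pKa1 + pKa2) / 2
pI = (2.81 + 9.53) / 2
pI = 6.17

6.17


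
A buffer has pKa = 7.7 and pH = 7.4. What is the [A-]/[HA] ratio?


[A-]/[HA] = 10^(pH - pKa)
= 10^(7.4 - 7.7)
= 0.5012

0.5012


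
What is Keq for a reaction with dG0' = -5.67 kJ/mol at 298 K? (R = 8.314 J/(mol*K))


Keq = exp(-dG0 * 1000 / (R * T))
Keq = exp(-(-5.67) * 1000 / (8.314 * 298))
Keq = 9.8604

9.8604


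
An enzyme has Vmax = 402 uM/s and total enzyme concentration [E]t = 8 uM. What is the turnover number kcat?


kcat = Vmax / [E]t
kcat = 402 / 8
kcat = 50.25 s^-1

50.25 s^-1


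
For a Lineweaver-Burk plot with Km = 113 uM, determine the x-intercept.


x-intercept = -1/Km
= -1/113
= -0.0088 1/uM

-0.0088 1/uM


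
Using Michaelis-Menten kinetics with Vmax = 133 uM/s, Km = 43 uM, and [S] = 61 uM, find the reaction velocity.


v = Vmax * [S] / (Km + [S])
v = 133 * 61 / (43 + 61)
v = 78.0096 uM/s

78.0096 uM/s


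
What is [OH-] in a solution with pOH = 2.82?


[OH-] = 10^(-pOH)
[OH-] = 10^(-2.82)
[OH-] = 0.0015 M

0.0015 M


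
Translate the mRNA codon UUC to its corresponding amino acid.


Standard genetic code lookup.
Codon UUC -> Phe

Phe


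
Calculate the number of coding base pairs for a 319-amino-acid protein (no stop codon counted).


Each amino acid = 1 codon = 3 bp
bp = 319 * 3 = 957 bp

957 bp


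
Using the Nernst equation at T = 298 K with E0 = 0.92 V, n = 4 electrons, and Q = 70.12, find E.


E = E0 - (RT/nF) * ln(Q)
E = 0.92 - (8.314 * 298 / (4 * 96485)) * ln(70.12)
E = 0.8927 V

0.8927 V


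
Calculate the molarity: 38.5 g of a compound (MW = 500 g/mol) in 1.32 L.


C = (mass / MW) / volume
C = (38.5 / 500) / 1.32
C = 0.0583 M

0.0583 M


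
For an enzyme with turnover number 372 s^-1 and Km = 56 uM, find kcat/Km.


Catalytic efficiency = kcat / Km
= 372 / 56
= 6.6429 uM^-1*s^-1

6.6429 uM^-1*s^-1


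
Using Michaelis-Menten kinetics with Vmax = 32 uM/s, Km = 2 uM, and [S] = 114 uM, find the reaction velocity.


v = Vmax * [S] / (Km + [S])
v = 32 * 114 / (2 + 114)
v = 31.4483 uM/s

31.4483 uM/s


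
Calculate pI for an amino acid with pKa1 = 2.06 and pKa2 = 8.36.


pI = (pKa1 + pKa2) / 2
pI = (2.06 + 8.36) / 2
pI = 5.21

5.21


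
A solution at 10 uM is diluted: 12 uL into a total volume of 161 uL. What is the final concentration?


C2 = C1 * V1 / V2
C2 = 10 * 12 / 161
C2 = 0.7453 uM

0.7453 uM


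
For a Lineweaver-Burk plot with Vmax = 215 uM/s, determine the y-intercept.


y-intercept = 1/Vmax
= 1/215
= 0.0047 s/uM

0.0047 s/uM


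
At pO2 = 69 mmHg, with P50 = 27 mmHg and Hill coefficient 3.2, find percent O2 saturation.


Y = pO2^n / (P50^n + pO2^n)
Y = 69^3.2 / (27^3.2 + 69^3.2)
Y = 95.27%

95.27%


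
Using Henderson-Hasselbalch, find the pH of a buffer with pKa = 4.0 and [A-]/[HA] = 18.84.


pH = pKa + log10([A-]/[HA])
pH = 4.0 + log10(18.84)
pH = 5.2751

5.2751


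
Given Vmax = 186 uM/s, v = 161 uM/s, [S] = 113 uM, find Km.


Km = [S] * (Vmax - v) / v
Km = 113 * (186 - 161) / 161
Km = 17.5466 uM

17.5466 uM


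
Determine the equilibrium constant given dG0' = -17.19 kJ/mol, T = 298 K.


Keq = exp(-dG0 * 1000 / (R * T))
Keq = exp(-(-17.19) * 1000 / (8.314 * 298))
Keq = 1030.9587

1030.9587


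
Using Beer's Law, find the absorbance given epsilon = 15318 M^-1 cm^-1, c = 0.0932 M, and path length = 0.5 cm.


A = epsilon * c * l
A = 15318 * 0.0932 * 0.5
A = 713.8188

713.8188


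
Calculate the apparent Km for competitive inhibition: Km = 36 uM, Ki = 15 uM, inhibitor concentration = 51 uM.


Km_app = Km * (1 + [I]/Ki)
Km_app = 36 * (1 + 51/15)
Km_app = 158.4 uM

158.4 uM


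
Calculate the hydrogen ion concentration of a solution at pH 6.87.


[H+] = 10^(-pH)
[H+] = 10^(-6.87)
[H+] = 1.349e-07 M

1.349e-07 M


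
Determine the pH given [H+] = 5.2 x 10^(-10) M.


pH = -log10([H+])
pH = -log10(5.2 x 10^(-10))
pH = 9.284

9.284


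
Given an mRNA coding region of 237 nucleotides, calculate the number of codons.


codons = nucleotides / 3
codons = 237 / 3 = 79

79


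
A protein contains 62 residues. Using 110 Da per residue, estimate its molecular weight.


MW = n_residues * 110 Da
MW = 62 * 110
MW = 6820 Da

6820 Da


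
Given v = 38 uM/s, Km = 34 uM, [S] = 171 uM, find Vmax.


Vmax = v * (Km + [S]) / [S]
Vmax = 38 * (34 + 171) / 171
Vmax = 45.5556 uM/s

45.5556 uM/s


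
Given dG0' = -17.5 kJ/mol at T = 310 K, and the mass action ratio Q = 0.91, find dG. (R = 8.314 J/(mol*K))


dG = dG0' + RT * ln(Q) / 1000
dG = -17.5 + 8.314 * 310 * ln(0.91) / 1000
dG = -17.7431 kJ/mol

-17.7431 kJ/mol


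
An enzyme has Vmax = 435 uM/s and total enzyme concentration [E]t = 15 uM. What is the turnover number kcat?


kcat = Vmax / [E]t
kcat = 435 / 15
kcat = 29.0 s^-1

29.0 s^-1


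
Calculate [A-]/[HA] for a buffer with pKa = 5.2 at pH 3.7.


[A-]/[HA] = 10^(pH - pKa)
= 10^(3.7 - 5.2)
= 0.0316

0.0316


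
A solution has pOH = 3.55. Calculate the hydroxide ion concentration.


[OH-] = 10^(-pOH)
[OH-] = 10^(-3.55)
[OH-] = 2.818e-04 M

2.818e-04 M


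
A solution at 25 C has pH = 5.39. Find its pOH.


pOH = 14 - pH
pOH = 14 - 5.39
pOH = 8.61

8.61


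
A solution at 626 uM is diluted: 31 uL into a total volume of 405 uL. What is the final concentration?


C2 = C1 * V1 / V2
C2 = 626 * 31 / 405
C2 = 47.916 uM

47.916 uM


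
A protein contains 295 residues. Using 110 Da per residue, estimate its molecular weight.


MW = n_residues * 110 Da
MW = 295 * 110
MW = 32450 Da

32450 Da


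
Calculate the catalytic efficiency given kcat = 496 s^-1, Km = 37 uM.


Catalytic efficiency = kcat / Km
= 496 / 37
= 13.4054 uM^-1*s^-1

13.4054 uM^-1*s^-1


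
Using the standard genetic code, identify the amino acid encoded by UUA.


Standard genetic code lookup.
Codon UUA -> Leu

Leu


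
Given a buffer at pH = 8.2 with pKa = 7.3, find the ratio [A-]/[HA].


[A-]/[HA] = 10^(pH - pKa)
= 10^(8.2 - 7.3)
= 7.9433

7.9433


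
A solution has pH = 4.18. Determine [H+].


[H+] = 10^(-pH)
[H+] = 10^(-4.18)
[H+] = 6.607e-05 M

6.607e-05 M


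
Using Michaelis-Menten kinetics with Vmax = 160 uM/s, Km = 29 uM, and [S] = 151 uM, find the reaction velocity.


v = Vmax * [S] / (Km + [S])
v = 160 * 151 / (29 + 151)
v = 134.2222 uM/s

134.2222 uM/s


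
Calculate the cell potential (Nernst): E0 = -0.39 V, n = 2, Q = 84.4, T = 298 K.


E = E0 - (RT/nF) * ln(Q)
E = -0.39 - (8.314 * 298 / (2 * 96485)) * ln(84.4)
E = -0.4469 V

-0.4469 V


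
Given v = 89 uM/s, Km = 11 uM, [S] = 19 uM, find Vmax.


Vmax = v * (Km + [S]) / [S]
Vmax = 89 * (11 + 19) / 19
Vmax = 140.5263 uM/s

140.5263 uM/s


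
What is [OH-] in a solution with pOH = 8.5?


[OH-] = 10^(-pOH)
[OH-] = 10^(-8.5)
[OH-] = 3.162e-09 M

3.162e-09 M


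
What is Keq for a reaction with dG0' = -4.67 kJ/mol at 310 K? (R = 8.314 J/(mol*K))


Keq = exp(-dG0 * 1000 / (R * T))
Keq = exp(-(-4.67) * 1000 / (8.314 * 310))
Keq = 6.1223

6.1223


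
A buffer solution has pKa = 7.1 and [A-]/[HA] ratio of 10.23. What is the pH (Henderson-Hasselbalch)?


pH = pKa + log10([A-]/[HA])
pH = 7.1 + log10(10.23)
pH = 8.1099

8.1099


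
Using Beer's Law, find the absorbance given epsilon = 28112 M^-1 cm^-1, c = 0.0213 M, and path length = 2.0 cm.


A = epsilon * c * l
A = 28112 * 0.0213 * 2.0
A = 1197.5712

1197.5712


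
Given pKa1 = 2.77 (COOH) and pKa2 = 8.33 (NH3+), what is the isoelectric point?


pI = (pKa1 + pKa2) / 2
pI = (2.77 + 8.33) / 2
pI = 5.55

5.55


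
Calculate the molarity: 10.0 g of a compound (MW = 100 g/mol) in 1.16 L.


C = (mass / MW) / volume
C = (10.0 / 100) / 1.16
C = 0.0862 M

0.0862 M


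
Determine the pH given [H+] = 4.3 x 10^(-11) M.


pH = -log10([H+])
pH = -log10(4.3 x 10^(-11))
pH = 10.3665

10.3665


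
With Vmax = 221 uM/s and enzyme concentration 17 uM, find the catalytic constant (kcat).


kcat = Vmax / [E]t
kcat = 221 / 17
kcat = 13.0 s^-1

13.0 s^-1


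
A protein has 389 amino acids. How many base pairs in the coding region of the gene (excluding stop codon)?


Each amino acid = 1 codon = 3 bp
bp = 389 * 3 = 1167 bp

1167 bp


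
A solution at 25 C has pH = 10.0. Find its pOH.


pOH = 14 - pH
pOH = 14 - 10.0
pOH = 4.0

4.0


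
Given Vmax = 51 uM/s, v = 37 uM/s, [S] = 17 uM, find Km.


Km = [S] * (Vmax - v) / v
Km = 17 * (51 - 37) / 37
Km = 6.4324 uM

6.4324 uM


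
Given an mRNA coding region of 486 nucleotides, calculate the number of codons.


codons = nucleotides / 3
codons = 486 / 3 = 162

162


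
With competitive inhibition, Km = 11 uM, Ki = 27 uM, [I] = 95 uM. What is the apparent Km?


Km_app = Km * (1 + [I]/Ki)
Km_app = 11 * (1 + 95/27)
Km_app = 49.7037 uM

49.7037 uM


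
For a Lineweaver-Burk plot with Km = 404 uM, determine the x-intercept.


x-intercept = -1/Km
= -1/404
= -0.0025 1/uM

-0.0025 1/uM


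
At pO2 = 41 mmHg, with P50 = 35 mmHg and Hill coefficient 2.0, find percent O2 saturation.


Y = pO2^n / (P50^n + pO2^n)
Y = 41^2.0 / (35^2.0 + 41^2.0)
Y = 57.85%

57.85%


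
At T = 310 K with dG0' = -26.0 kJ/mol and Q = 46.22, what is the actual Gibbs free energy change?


dG = dG0' + RT * ln(Q) / 1000
dG = -26.0 + 8.314 * 310 * ln(46.22) / 1000
dG = -16.12 kJ/mol

-16.12 kJ/mol
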